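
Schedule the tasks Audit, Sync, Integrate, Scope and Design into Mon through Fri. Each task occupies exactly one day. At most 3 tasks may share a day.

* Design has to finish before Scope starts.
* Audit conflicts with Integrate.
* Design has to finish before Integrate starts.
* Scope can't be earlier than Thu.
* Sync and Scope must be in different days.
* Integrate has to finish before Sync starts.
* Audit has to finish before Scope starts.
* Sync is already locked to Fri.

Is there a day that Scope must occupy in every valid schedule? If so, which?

Thu

Scope's window is Thu–Fri.
Sync is fixed at Fri, and Scope can't share a day with Sync.
So Scope must be Thu.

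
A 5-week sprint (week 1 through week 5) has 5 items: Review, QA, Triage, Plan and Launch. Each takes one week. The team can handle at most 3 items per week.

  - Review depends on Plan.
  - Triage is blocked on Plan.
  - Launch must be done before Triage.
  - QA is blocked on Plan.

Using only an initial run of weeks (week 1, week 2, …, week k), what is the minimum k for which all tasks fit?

The precedence chain requires at least 2 distinct weeks.
With at most 3 per week and 5 tasks, at least 2 weeks are needed.
2 works (last occupied week: week 2): for example Review in week 2, QA in week 2, Plan in week 1, Triage in week 2, Launch in week 1.

2 weeks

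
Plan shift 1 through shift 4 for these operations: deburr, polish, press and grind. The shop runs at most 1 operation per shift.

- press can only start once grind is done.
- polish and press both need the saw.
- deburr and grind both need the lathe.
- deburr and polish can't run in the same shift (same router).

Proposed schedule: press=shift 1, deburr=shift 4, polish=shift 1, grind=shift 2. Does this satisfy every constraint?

No — it violates: polish and press both need the saw

polish and press both need the saw — violated.
deburr and grind both need the lathe — holds.
deburr and polish can't run in the same shift (same router) — holds.
press can only start once grind is done — violated.
The shop runs at most 1 operation per shift — violated.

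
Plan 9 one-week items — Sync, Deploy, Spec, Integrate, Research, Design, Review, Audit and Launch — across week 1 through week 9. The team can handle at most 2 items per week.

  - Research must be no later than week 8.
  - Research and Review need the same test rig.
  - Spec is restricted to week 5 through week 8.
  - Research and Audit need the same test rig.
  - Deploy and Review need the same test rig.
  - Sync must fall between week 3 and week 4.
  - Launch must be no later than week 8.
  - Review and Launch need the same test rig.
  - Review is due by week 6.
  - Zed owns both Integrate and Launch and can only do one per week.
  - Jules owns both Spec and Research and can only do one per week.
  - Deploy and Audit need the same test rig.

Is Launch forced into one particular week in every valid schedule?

No

Launch can be week 1 (e.g. Audit=week 4; Spec=week 5; Launch=week 1; Integrate=week 2; Research=week 1; Sync=week 3; Deploy=week 3; Review=week 2; Design=week 4) or week 2 (e.g. Audit in week 4, Research in week 2, Integrate in week 1, Spec in week 5, Review in week 1, Sync in week 3, Deploy in week 3, Design in week 4, Launch in week 2).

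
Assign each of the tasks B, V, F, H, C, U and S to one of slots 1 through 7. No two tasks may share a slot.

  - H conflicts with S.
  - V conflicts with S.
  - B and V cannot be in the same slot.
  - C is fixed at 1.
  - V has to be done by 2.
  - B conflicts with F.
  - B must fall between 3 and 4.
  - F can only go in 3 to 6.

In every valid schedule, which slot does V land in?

2

V's own window allows nothing later than 2.
So V is pinned to 2.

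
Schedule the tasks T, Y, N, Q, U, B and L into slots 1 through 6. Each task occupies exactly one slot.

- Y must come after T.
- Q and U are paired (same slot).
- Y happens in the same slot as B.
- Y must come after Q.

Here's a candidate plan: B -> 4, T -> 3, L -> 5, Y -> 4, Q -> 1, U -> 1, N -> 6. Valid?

Q and U are paired (same slot) — holds.
Y happens in the same slot as B — holds.
Y must come after Q — holds.
Y must come after T — holds.

Yes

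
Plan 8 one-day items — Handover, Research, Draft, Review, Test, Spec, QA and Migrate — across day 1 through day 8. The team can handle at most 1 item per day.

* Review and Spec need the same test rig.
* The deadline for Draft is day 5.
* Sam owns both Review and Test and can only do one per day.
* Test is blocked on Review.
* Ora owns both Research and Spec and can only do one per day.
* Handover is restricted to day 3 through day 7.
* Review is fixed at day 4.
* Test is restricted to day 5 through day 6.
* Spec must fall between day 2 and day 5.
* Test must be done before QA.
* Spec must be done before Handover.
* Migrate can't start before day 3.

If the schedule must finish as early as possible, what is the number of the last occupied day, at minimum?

The precedence chain requires at least 3 distinct days.
With at most 1 per day and 8 work items, at least 8 days are needed.
Propagating the time windows through the other constraints, QA can't land before day 6, so the schedule must run through at least day 6.
8 works (last occupied day: day 8): for example Spec -> day 2, Research -> day 8, Migrate -> day 6, Test -> day 5, QA -> day 7, Review -> day 4, Handover -> day 3, Draft -> day 1.

day 8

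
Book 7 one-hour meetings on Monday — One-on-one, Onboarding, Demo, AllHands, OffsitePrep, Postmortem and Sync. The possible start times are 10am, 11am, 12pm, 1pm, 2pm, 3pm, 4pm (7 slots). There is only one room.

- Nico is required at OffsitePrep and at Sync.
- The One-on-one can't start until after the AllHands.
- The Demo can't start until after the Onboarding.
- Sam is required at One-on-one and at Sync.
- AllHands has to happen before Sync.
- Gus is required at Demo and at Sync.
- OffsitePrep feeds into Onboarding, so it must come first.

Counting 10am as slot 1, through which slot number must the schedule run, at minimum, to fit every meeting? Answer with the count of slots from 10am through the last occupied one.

The precedence chain requires at least 3 distinct slots.
With at most 1 per slot and 7 meetings, at least 7 slots are needed.
7 works (last occupied slot: 4pm): for example Postmortem -> 4pm, One-on-one -> 1pm, Onboarding -> 11am, Sync -> 3pm, AllHands -> 12pm, Demo -> 2pm, OffsitePrep -> 10am.

7 slots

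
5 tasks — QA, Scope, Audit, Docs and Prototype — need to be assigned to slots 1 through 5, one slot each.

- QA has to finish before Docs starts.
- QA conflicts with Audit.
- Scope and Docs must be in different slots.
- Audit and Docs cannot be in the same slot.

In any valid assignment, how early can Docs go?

Precedence pushes Docs to at least 2.
Docs at 2 is achievable: Prototype=1; Docs=2; Scope=1; Audit=3; QA=1.

2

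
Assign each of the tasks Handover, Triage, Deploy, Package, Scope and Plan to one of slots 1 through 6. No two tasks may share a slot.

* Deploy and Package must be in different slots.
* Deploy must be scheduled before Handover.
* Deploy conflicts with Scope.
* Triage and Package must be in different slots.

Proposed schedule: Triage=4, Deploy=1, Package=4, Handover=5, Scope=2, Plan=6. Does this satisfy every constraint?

No — it violates: Triage and Package must be in different slots

Deploy and Package must be in different slots — holds.
Deploy must be scheduled before Handover — holds.
Triage and Package must be in different slots — violated.
No two tasks may share a slot — violated.
Deploy conflicts with Scope — holds.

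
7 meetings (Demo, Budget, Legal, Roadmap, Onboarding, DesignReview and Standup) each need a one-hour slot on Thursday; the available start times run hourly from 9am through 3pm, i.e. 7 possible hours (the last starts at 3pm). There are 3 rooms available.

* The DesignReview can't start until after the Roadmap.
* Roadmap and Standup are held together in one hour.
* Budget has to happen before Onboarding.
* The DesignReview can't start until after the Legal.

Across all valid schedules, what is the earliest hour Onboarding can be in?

10am

Precedence pushes Onboarding to at least 10am.
Onboarding at 10am is achievable: Onboarding=10am, Legal=9am, Roadmap=10am, Standup=10am, Demo=9am, Budget=9am, DesignReview=11am.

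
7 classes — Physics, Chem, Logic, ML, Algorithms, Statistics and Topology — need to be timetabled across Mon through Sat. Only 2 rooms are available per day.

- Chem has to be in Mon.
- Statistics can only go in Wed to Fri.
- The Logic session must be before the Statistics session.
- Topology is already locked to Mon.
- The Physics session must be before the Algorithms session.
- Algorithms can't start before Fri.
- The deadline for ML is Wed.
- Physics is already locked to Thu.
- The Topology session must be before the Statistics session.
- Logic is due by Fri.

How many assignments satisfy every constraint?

24

Splitting on Logic: it can be Tue (12), Wed (8), Thu (4). Listing each branch's schedules as (Physics, Chem, ML, Algorithms, Statistics, Topology):
Logic=Tue: (Thu,Mon,Tue,Fri,Wed,Mon) (Thu,Mon,Tue,Fri,Thu,Mon) (Thu,Mon,Tue,Fri,Fri,Mon) (Thu,Mon,Tue,Sat,Wed,Mon) (Thu,Mon,Tue,Sat,Thu,Mon) (Thu,Mon,Tue,Sat,Fri,Mon) (Thu,Mon,Wed,Fri,Wed,Mon) (Thu,Mon,Wed,Fri,Thu,Mon) (Thu,Mon,Wed,Fri,Fri,Mon) (Thu,Mon,Wed,Sat,Wed,Mon) (Thu,Mon,Wed,Sat,Thu,Mon) (Thu,Mon,Wed,Sat,Fri,Mon) — 12.
Logic=Wed: (Thu,Mon,Tue,Fri,Thu,Mon) (Thu,Mon,Tue,Fri,Fri,Mon) (Thu,Mon,Tue,Sat,Thu,Mon) (Thu,Mon,Tue,Sat,Fri,Mon) (Thu,Mon,Wed,Fri,Thu,Mon) (Thu,Mon,Wed,Fri,Fri,Mon) (Thu,Mon,Wed,Sat,Thu,Mon) (Thu,Mon,Wed,Sat,Fri,Mon) — 8.
Logic=Thu: (Thu,Mon,Tue,Fri,Fri,Mon) (Thu,Mon,Tue,Sat,Fri,Mon) (Thu,Mon,Wed,Fri,Fri,Mon) (Thu,Mon,Wed,Sat,Fri,Mon) — 4.
Summing: 12 + 8 + 4 = 24.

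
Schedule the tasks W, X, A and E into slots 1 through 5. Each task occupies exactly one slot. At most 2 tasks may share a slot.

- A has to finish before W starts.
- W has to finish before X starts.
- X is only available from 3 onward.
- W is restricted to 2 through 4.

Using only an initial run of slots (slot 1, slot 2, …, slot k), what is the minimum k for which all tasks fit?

The precedence chain requires at least 3 distinct slots.
With at most 2 per slot and 4 tasks, at least 2 slots are needed.
3 works (last occupied slot: 3): for example X -> 3, W -> 2, A -> 1, E -> 1.

3 slots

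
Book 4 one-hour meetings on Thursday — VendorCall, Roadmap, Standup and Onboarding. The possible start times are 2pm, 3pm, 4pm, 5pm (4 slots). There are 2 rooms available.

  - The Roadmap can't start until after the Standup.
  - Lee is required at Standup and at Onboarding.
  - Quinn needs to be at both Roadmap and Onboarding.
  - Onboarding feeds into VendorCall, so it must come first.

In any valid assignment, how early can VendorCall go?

3pm

Precedence pushes VendorCall to at least 3pm.
VendorCall at 3pm is achievable: Onboarding in 2pm, VendorCall in 3pm, Standup in 3pm, Roadmap in 4pm.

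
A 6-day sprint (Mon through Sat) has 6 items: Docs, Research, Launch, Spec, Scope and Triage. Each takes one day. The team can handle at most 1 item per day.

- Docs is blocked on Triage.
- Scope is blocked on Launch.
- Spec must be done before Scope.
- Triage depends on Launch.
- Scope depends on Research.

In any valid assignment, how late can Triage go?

Fri

Precedence pushes Triage to at least Tue; downstream work caps Triage at Fri.
Triage at Fri is achievable: Scope in Thu; Spec in Wed; Docs in Sat; Research in Tue; Triage in Fri; Launch in Mon.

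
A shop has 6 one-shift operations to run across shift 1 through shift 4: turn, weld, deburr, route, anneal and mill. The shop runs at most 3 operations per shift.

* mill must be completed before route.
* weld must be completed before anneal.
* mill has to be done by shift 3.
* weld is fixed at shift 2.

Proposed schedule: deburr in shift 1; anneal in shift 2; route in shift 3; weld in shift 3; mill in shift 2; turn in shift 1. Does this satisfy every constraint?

No. weld must be completed before anneal is not satisfied.

mill has to be done by shift 3 — holds.
The shop runs at most 3 operations per shift — holds.
mill must be completed before route — holds.
weld is fixed at shift 2 — violated.
weld must be completed before anneal — violated.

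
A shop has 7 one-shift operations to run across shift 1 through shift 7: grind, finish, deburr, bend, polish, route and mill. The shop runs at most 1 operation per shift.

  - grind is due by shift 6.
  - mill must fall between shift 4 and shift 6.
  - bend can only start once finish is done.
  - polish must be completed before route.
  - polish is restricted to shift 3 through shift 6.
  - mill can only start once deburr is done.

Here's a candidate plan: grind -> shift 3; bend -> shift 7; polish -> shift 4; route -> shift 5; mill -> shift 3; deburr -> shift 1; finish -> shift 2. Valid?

No. mill must fall between shift 4 and shift 6 is not satisfied.

mill must fall between shift 4 and shift 6 — violated.
polish is restricted to shift 3 through shift 6 — holds.
grind is due by shift 6 — holds.
bend can only start once finish is done — holds.
mill can only start once deburr is done — holds.
The shop runs at most 1 operation per shift — violated.
polish must be completed before route — holds.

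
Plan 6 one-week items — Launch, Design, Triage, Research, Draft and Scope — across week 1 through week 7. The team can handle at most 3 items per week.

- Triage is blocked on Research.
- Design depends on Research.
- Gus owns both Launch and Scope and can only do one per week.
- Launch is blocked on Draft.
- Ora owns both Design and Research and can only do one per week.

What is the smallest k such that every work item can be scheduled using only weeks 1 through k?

The precedence chain requires at least 2 distinct weeks.
With at most 3 per week and 6 work items, at least 2 weeks are needed.
2 works (last occupied week: week 2): for example Research -> week 1, Triage -> week 2, Scope -> week 1, Draft -> week 1, Design -> week 2, Launch -> week 2.

2 weeks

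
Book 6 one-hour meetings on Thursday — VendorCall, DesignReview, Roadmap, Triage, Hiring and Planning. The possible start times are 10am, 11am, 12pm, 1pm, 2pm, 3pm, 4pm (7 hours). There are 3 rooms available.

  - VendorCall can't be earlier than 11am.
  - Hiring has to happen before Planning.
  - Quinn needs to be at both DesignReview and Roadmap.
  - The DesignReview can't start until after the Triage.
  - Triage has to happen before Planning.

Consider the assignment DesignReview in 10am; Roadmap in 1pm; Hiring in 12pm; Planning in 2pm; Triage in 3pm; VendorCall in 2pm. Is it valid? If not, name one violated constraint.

No — it violates: The DesignReview can't start until after the Triage

VendorCall can't be earlier than 11am — holds.
Hiring has to happen before Planning — holds.
The DesignReview can't start until after the Triage — violated.
Triage has to happen before Planning — violated.
There are 3 rooms available — holds.
Quinn needs to be at both DesignReview and Roadmap — holds.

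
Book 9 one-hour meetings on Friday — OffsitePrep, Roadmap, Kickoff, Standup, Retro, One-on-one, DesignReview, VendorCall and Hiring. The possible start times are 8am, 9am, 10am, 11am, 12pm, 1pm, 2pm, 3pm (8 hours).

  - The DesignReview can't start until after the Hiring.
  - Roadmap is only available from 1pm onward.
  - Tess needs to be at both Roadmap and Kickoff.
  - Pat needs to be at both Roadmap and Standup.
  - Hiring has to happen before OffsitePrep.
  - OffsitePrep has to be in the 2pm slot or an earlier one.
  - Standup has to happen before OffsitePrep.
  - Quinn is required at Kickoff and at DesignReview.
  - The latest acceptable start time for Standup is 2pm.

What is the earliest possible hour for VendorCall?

8am

VendorCall at 8am is achievable: VendorCall in 8am; Retro in 8am; Standup in 8am; DesignReview in 9am; Roadmap in 1pm; OffsitePrep in 9am; One-on-one in 8am; Hiring in 8am; Kickoff in 8am.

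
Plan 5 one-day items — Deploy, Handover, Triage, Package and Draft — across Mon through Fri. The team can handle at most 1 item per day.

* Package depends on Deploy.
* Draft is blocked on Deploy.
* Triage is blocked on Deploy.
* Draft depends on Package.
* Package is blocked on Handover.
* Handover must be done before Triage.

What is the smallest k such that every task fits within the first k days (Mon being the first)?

The precedence chain requires at least 3 distinct days.
With at most 1 per day and 5 tasks, at least 5 days are needed.
5 works (last occupied day: Fri): for example Deploy -> Mon, Draft -> Fri, Triage -> Thu, Handover -> Tue, Package -> Wed.

5 days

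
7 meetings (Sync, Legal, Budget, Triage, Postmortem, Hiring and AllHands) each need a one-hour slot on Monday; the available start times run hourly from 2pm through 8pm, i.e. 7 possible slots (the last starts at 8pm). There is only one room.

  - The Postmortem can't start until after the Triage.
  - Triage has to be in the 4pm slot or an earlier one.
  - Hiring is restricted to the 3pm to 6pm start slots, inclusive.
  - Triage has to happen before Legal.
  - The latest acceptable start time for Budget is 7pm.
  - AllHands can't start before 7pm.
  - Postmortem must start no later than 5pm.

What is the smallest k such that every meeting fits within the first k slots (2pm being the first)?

The precedence chain requires at least 2 distinct slots.
With at most 1 per slot and 7 meetings, at least 7 slots are needed.
AllHands can't be placed before 7pm — that is slot 6 counting from 2pm — so the schedule must run through at least 6 slots.
7 works (last occupied slot: 8pm): for example Legal in 6pm, Triage in 2pm, Postmortem in 3pm, Hiring in 4pm, AllHands in 7pm, Sync in 8pm, Budget in 5pm.

7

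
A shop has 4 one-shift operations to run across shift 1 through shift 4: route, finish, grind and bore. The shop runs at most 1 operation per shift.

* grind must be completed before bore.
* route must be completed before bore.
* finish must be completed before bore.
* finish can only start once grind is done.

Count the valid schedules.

Enumerating: bore -> shift 4, grind -> shift 1, route -> shift 3, finish -> shift 2 | finish=shift 3; bore=shift 4; grind=shift 1; route=shift 2 | grind in shift 2; bore in shift 4; route in shift 1; finish in shift 3.

3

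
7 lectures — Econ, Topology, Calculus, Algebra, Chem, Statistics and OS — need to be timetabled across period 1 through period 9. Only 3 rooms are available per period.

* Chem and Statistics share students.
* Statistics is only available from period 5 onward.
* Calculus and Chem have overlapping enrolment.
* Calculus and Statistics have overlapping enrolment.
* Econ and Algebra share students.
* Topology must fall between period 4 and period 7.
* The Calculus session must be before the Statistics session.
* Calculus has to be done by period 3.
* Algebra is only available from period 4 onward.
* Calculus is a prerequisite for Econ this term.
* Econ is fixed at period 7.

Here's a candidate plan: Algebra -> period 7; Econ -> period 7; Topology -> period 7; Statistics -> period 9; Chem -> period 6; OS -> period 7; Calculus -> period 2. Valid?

Only 3 rooms are available per period — violated.
Statistics is only available from period 5 onward — holds.
Econ is fixed at period 7 — holds.
Topology must fall between period 4 and period 7 — holds.
Algebra is only available from period 4 onward — holds.
Calculus and Statistics have overlapping enrolment — holds.
The Calculus session must be before the Statistics session — holds.
Chem and Statistics share students — holds.
Calculus is a prerequisite for Econ this term — holds.
Econ and Algebra share students — violated.
Calculus and Chem have overlapping enrolment — holds.
Calculus has to be done by period 3 — holds.

No. Econ and Algebra share students is not satisfied.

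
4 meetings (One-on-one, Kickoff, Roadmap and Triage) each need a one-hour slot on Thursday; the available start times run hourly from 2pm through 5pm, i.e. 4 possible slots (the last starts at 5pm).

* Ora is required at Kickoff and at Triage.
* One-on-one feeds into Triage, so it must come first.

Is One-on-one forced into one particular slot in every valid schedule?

One-on-one can be 2pm (e.g. Kickoff -> 2pm; One-on-one -> 2pm; Roadmap -> 2pm; Triage -> 3pm) or 3pm (e.g. Roadmap=2pm; One-on-one=3pm; Triage=4pm; Kickoff=2pm).

No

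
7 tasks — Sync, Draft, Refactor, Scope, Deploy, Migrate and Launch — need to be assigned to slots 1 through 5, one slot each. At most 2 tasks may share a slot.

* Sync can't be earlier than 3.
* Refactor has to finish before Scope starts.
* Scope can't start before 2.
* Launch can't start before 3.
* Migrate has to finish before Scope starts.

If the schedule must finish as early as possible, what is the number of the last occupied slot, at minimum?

The precedence chain requires at least 2 distinct slots.
With at most 2 per slot and 7 tasks, at least 4 slots are needed.
Sync can't be placed before 3, so the schedule must run through at least slot 3.
4 works (last occupied slot: 4): for example Deploy in 4; Draft in 2; Migrate in 1; Scope in 2; Refactor in 1; Sync in 3; Launch in 3.

4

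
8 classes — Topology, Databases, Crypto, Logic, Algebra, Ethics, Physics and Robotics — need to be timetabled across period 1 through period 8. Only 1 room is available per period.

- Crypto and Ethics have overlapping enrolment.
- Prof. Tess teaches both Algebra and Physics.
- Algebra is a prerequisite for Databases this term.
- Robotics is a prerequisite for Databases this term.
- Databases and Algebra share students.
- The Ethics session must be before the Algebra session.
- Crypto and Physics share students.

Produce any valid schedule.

Ethics=period 1, Algebra=period 2, Robotics=period 3, Crypto=period 6, Topology=period 5, Logic=period 7, Databases=period 4, Physics=period 8

Checking: Ethics(period 1) before Algebra(period 2); Robotics(period 3) before Databases(period 4); Algebra(period 2) before Databases(period 4); Crypto(period 6) != Physics(period 8); Algebra(period 2) != Physics(period 8); Databases(period 4) != Algebra(period 2); Crypto(period 6) != Ethics(period 1); max 1 per period (cap 1).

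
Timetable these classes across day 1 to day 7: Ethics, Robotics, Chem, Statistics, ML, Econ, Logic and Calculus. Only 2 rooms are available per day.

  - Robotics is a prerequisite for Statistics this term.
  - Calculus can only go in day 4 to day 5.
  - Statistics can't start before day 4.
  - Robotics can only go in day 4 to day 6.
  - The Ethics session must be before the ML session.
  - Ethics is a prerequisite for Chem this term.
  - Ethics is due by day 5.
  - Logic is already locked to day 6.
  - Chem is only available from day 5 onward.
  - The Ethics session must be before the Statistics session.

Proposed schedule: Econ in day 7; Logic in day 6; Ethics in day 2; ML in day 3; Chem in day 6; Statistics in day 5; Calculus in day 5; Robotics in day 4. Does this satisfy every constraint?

Valid

Logic is already locked to day 6 — holds.
Only 2 rooms are available per day — holds.
Statistics can't start before day 4 — holds.
Robotics can only go in day 4 to day 6 — holds.
Ethics is due by day 5 — holds.
Robotics is a prerequisite for Statistics this term — holds.
Calculus can only go in day 4 to day 5 — holds.
Chem is only available from day 5 onward — holds.
The Ethics session must be before the Statistics session — holds.
Ethics is a prerequisite for Chem this term — holds.
The Ethics session must be before the ML session — holds.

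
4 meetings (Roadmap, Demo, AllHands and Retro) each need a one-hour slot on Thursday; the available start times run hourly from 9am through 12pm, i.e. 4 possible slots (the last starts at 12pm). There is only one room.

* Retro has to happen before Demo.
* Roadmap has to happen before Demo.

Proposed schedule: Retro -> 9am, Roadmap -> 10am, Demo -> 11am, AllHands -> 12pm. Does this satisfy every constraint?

Roadmap has to happen before Demo — holds.
There is only one room — holds.
Retro has to happen before Demo — holds.

Yes, all constraints hold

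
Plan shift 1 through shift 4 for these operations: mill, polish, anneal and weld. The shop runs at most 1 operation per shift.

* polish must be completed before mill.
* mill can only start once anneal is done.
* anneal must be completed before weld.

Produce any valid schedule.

mill=shift 3; anneal=shift 1; polish=shift 2; weld=shift 4

Checking: polish(shift 2) before mill(shift 3); anneal(shift 1) before weld(shift 4); anneal(shift 1) before mill(shift 3); max 1 per shift (cap 1).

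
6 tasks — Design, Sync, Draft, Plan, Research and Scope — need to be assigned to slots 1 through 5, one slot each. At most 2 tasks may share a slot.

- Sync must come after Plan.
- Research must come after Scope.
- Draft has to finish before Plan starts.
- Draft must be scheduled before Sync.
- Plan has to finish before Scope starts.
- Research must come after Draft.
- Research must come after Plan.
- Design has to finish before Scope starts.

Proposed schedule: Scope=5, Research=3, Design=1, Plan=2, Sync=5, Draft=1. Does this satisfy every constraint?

No — it violates: Research must come after Scope

Research must come after Draft — holds.
Draft has to finish before Plan starts — holds.
Sync must come after Plan — holds.
Research must come after Plan — holds.
Draft must be scheduled before Sync — holds.
Plan has to finish before Scope starts — holds.
At most 2 tasks may share a slot — holds.
Design has to finish before Scope starts — holds.
Research must come after Scope — violated.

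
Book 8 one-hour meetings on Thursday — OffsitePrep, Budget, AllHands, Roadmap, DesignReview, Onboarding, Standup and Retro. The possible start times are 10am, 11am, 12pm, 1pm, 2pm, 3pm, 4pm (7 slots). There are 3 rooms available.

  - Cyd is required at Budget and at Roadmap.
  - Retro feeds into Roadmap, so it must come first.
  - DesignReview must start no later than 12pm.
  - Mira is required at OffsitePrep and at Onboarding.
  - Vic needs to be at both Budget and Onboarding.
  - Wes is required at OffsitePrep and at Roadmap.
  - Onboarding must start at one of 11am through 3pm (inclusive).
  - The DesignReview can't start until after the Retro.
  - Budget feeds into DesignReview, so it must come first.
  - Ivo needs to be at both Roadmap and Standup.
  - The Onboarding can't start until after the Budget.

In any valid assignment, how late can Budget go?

Downstream work caps Budget at 11am.
Budget at 11am is achievable: Standup -> 11am, Budget -> 11am, Roadmap -> 12pm, OffsitePrep -> 10am, Onboarding -> 12pm, DesignReview -> 12pm, AllHands -> 10am, Retro -> 10am.

11am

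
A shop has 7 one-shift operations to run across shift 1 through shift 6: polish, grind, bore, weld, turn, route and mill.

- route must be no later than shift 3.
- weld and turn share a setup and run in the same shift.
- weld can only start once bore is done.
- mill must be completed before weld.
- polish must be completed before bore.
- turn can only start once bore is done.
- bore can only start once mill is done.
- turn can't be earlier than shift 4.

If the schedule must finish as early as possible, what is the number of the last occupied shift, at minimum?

The precedence chain requires at least 3 distinct shifts.
turn can't be placed before shift 4, so the schedule must run through at least shift 4.
4 works (last occupied shift: shift 4): for example mill=shift 1, polish=shift 1, turn=shift 4, route=shift 1, weld=shift 4, bore=shift 2, grind=shift 1.

4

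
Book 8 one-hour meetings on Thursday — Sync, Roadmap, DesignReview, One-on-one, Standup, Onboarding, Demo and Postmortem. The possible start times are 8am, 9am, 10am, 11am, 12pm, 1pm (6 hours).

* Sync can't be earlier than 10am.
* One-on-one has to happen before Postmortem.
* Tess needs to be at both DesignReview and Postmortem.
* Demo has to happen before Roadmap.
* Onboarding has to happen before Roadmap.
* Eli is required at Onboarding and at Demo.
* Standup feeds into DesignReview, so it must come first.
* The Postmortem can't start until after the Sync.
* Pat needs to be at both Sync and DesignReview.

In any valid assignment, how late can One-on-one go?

Downstream work caps One-on-one at 12pm.
One-on-one at 12pm is achievable: One-on-one in 12pm; Standup in 8am; DesignReview in 9am; Roadmap in 10am; Demo in 9am; Onboarding in 8am; Sync in 10am; Postmortem in 1pm.

12pm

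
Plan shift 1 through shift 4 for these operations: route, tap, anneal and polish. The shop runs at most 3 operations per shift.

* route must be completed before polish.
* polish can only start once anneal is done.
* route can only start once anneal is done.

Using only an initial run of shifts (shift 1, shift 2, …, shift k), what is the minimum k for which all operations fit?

3

The precedence chain requires at least 3 distinct shifts.
With at most 3 per shift and 4 operations, at least 2 shifts are needed.
3 works (last occupied shift: shift 3): for example anneal -> shift 1, tap -> shift 1, route -> shift 2, polish -> shift 3.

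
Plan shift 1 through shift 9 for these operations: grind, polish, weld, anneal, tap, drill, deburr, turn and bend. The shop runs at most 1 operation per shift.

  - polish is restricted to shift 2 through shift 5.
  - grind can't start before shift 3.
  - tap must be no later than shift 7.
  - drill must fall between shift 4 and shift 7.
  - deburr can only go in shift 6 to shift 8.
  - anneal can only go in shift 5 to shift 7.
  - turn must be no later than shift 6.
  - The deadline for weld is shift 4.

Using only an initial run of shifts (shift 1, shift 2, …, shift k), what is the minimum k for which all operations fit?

9 shifts

With at most 1 per shift and 9 operations, at least 9 shifts are needed.
deburr can't be placed before shift 6, so the schedule must run through at least shift 6.
9 works (last occupied shift: shift 9): for example drill in shift 4, weld in shift 1, tap in shift 7, grind in shift 8, deburr in shift 6, bend in shift 9, anneal in shift 5, polish in shift 2, turn in shift 3.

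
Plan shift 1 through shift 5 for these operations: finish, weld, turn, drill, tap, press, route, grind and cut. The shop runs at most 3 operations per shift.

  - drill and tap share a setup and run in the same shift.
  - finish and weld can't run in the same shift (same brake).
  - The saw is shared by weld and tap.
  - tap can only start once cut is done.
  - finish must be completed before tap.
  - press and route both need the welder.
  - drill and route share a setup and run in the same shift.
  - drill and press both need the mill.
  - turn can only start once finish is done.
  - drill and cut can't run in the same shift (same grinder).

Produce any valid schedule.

route in shift 2, finish in shift 1, press in shift 1, cut in shift 1, grind in shift 3, weld in shift 3, turn in shift 3, tap in shift 2, drill in shift 2

Checking: cut(shift 1) before tap(shift 2); finish(shift 1) before turn(shift 3); finish(shift 1) before tap(shift 2); drill(shift 2) != cut(shift 1); press(shift 1) != route(shift 2); weld(shift 3) != tap(shift 2); drill(shift 2) != press(shift 1); finish(shift 1) != weld(shift 3); drill = route = shift 2; drill = tap = shift 2; max 3 per shift (cap 3).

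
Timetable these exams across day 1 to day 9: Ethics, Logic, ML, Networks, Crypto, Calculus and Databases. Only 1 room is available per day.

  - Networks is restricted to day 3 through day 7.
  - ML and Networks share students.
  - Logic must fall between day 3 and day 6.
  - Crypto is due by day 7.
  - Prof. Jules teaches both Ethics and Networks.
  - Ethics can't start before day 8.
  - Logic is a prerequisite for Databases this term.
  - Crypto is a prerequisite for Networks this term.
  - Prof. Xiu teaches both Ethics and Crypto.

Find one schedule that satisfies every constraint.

Databases=day 5; Crypto=day 1; Networks=day 4; Calculus=day 6; Ethics=day 8; ML=day 2; Logic=day 3

Checking: Logic(day 3) before Databases(day 5); Crypto(day 1) before Networks(day 4); ML(day 2) != Networks(day 4); Ethics(day 8) != Networks(day 4); Ethics(day 8) != Crypto(day 1); Ethics=day 8 in [day 8,day 9]; Networks=day 4 in [day 3,day 7]; Crypto=day 1 in [day 1,day 7]; Logic=day 3 in [day 3,day 6]; max 1 per day (cap 1).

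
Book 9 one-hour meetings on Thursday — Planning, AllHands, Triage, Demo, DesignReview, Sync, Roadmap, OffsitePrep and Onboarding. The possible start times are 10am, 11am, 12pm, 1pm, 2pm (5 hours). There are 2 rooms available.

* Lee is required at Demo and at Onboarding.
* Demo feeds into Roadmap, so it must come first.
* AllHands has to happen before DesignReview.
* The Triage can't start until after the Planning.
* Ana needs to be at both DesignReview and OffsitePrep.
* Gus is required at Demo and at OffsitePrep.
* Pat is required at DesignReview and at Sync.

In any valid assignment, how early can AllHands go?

Downstream work caps AllHands at 1pm.
AllHands at 10am is achievable: AllHands in 10am, Planning in 10am, DesignReview in 12pm, Roadmap in 12pm, OffsitePrep in 1pm, Triage in 11am, Onboarding in 2pm, Demo in 11am, Sync in 1pm.

10am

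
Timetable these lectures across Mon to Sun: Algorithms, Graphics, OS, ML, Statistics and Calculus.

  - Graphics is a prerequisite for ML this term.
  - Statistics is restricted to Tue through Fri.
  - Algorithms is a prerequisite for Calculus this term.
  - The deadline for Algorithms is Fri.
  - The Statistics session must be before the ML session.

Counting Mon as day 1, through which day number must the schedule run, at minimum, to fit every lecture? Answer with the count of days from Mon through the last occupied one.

The precedence chain requires at least 2 distinct days.
Propagating the time windows through the other constraints, ML can't land before Wed — that is day 3 counting from Mon — so the schedule must run through at least 3 days.
3 works (last occupied day: Wed): for example Graphics in Mon; ML in Wed; Statistics in Tue; Calculus in Tue; Algorithms in Mon; OS in Mon.

3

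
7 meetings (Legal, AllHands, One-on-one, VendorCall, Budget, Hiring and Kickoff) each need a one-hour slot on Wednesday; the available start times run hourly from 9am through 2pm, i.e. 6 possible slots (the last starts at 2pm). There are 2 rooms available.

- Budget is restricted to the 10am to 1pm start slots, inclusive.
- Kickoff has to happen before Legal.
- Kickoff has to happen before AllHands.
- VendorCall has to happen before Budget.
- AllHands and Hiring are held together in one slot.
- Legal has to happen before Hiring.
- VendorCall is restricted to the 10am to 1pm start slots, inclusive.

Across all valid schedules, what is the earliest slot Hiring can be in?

11am

Precedence pushes Hiring to at least 11am.
Hiring at 11am is achievable: Legal -> 10am; One-on-one -> 9am; Budget -> 12pm; VendorCall -> 10am; Kickoff -> 9am; Hiring -> 11am; AllHands -> 11am.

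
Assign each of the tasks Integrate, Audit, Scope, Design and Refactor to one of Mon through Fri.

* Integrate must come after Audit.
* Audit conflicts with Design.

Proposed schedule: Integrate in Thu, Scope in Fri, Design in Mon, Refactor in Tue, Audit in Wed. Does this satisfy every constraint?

Yes, all constraints hold

Audit conflicts with Design — holds.
Integrate must come after Audit — holds.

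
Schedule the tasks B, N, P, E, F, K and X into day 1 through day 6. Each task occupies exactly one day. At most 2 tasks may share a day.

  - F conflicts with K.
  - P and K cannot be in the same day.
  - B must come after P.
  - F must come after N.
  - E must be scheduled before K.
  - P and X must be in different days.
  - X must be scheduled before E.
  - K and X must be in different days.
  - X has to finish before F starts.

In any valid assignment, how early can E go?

day 2

Precedence pushes E to at least day 2; downstream work caps E at day 5.
E at day 2 is achievable: X=day 1, E=day 2, K=day 4, N=day 1, F=day 2, P=day 3, B=day 4.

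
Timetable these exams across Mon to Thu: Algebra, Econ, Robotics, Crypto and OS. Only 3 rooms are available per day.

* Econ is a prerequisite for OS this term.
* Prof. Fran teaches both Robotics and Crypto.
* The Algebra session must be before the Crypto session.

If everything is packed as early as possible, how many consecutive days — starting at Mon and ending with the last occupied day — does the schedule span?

2

The precedence chain requires at least 2 distinct days.
With at most 3 per day and 5 exams, at least 2 days are needed.
2 works (last occupied day: Tue): for example OS -> Tue; Robotics -> Mon; Crypto -> Tue; Algebra -> Mon; Econ -> Mon.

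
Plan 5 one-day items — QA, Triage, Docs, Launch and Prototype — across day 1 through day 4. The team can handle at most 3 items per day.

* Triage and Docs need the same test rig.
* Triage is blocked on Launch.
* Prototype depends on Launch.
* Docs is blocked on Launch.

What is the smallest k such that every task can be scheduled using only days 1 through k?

The precedence chain requires at least 2 distinct days.
With at most 3 per day and 5 tasks, at least 2 days are needed.
Could 2 days be enough, i.e. nothing placed later than day 2? No: Triage must come after Launch (at day 1 or later) → {day 2}; Launch must come before Triage (at day 2 or earlier) → {day 1}; Docs must come after Launch (at day 1 or later) → {day 2}; Docs can't share with Triage (day 2) → nothing is left.
So 2 days is not enough.
3 works (last occupied day: day 3): for example Triage in day 2; Launch in day 1; Docs in day 3; Prototype in day 2; QA in day 1.

3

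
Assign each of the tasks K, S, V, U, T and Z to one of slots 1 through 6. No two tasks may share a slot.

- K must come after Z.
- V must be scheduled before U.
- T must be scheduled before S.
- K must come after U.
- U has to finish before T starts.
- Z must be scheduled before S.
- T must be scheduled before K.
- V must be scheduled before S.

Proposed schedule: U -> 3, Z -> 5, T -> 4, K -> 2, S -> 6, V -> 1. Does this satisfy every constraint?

Invalid. K must come after Z.

Z must be scheduled before S — holds.
U has to finish before T starts — holds.
T must be scheduled before K — violated.
No two tasks may share a slot — holds.
V must be scheduled before U — holds.
T must be scheduled before S — holds.
K must come after U — violated.
V must be scheduled before S — holds.
K must come after Z — violated.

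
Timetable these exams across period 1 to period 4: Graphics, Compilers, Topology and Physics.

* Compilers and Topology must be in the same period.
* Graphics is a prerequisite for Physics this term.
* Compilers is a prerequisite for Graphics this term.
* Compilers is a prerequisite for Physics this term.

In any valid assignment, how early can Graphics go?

Precedence pushes Graphics to at least period 2; downstream work caps Graphics at period 3.
Graphics at period 2 is achievable: Compilers -> period 1; Topology -> period 1; Physics -> period 3; Graphics -> period 2.

period 2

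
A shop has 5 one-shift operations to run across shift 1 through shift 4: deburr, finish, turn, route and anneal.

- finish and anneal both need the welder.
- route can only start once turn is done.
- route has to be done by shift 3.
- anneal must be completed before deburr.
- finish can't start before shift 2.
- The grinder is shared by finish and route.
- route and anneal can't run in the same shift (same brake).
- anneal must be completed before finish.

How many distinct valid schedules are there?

23

Splitting on deburr: it can be shift 2 (6), shift 3 (8), shift 4 (9). Listing each branch's schedules as (finish, turn, route, anneal) by shift number:
deburr=shift 2: (2,1,3,1) (2,2,3,1) (3,1,2,1) (4,1,2,1) (4,1,3,1) (4,2,3,1) — 6.
deburr=shift 3: (2,1,3,1) (2,2,3,1) (3,1,2,1) (4,1,2,1) (4,1,3,1) (4,1,3,2) (4,2,3,1) (4,2,3,2) — 8.
deburr=shift 4: (2,1,3,1) (2,2,3,1) (3,1,2,1) (4,1,2,1) (4,1,2,3) (4,1,3,1) (4,1,3,2) (4,2,3,1) (4,2,3,2) — 9.
Summing: 6 + 8 + 9 = 23.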